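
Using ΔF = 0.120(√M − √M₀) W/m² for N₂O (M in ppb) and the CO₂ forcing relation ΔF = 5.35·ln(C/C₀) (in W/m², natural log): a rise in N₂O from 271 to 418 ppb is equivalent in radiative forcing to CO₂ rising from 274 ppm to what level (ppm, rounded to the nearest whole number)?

C ≈ 300 ppm

N₂O forcing: 0.120 × (√418 − √271) = 0.120 × (20.4450 − 16.4621) = 0.120 × 3.9829 = 0.47795 W/m².
Set 5.35 ln(C/274) = 0.47795: ln(C/274) = 0.47795/5.35 = 0.08934, so C = 274 × e^0.08934 = 274 × 1.09345 = 299.61 ppm.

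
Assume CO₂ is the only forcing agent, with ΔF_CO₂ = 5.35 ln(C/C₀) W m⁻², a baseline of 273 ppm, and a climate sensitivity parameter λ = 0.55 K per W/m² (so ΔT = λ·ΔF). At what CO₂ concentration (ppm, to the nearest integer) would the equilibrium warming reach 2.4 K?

Required forcing: ΔF = ΔT/λ = 2.4/0.55 = 4.3636 W/m².
Then ln(C/273) = ΔF/5.35 = 4.3636/5.35 = 0.81563.
So C = 273 × e^0.81563 = 273 × 2.26060 = 617.14 ppm.

C ≈ 617 ppm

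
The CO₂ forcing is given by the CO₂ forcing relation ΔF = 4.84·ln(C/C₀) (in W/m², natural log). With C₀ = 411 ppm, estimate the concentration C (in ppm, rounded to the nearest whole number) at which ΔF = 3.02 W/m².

Set 4.84 ln(C/411) = 3.02, so ln(C/411) = 3.02/4.84 = 0.62397.
Then C/411 = e^0.62397 = 1.86632, giving C = 411 × 1.86632 = 767.06 ppm.

C ≈ 767 ppm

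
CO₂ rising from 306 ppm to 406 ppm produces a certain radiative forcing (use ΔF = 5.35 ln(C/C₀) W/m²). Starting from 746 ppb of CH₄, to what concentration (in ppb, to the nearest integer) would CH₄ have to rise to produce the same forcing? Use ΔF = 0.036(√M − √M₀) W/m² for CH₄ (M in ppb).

M ≈ 4807 ppb

CO₂ forcing: 5.35 × ln(406/306) = 5.35 × 0.282768 = 1.51281 W/m².
Set 0.036(√M − √746) = 1.51281: √M = 1.51281/0.036 + √746 = 42.0225 + 27.3130 = 69.3355.
M = (69.3355)² = 4807.41 ppb.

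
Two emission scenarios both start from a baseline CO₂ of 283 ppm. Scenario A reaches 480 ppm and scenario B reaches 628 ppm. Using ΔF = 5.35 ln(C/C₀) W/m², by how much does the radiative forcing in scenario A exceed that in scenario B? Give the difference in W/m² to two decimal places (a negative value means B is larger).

ΔF_A = 5.35 ln(480/283) = 5.35 × 0.52834 = 2.8266 W/m².
ΔF_B = 5.35 ln(628/283) = 5.35 × 0.79709 = 4.2644 W/m².
Difference: 2.8266 − 4.2644 = -1.4378 W/m².
(Equivalently, ΔF_A − ΔF_B = 5.35 ln(480/628) = 5.35 × -0.26875 = -1.4378 W/m².)

ΔF_A − ΔF_B = -1.44 W/m²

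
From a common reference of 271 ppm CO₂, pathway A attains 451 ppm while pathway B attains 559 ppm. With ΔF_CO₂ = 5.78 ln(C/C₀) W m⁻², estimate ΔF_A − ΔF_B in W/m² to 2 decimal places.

ΔF_A − ΔF_B = -1.24 W/m²

ΔF_A = 5.78 ln(451/271) = 5.78 × 0.50935 = 2.9440 W/m².
ΔF_B = 5.78 ln(559/271) = 5.78 × 0.72403 = 4.1849 W/m².
Difference: 2.9440 − 4.1849 = -1.2409 W/m².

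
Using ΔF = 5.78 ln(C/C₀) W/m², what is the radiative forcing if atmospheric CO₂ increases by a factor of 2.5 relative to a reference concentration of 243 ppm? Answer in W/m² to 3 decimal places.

Because the forcing depends only on the ratio C/C₀, the initial concentration does not enter.
ΔF = 5.78 × ln(2.5) = 5.78 × 0.91629 = 5.2962 W/m².

ΔF = 5.296 W/m²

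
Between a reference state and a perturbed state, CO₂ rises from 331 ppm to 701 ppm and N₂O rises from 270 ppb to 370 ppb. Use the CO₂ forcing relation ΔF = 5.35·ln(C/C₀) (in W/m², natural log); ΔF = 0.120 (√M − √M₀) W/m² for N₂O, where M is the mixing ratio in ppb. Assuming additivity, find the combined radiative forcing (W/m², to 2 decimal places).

ΔF = 4.35 W/m²

CO₂: 5.35 × ln(701/331) = 5.35 × ln(2.11782) = 5.35 × 0.75039 = 4.0146 W/m².
N₂O: 0.120 × (√370 − √270) = 0.120 × (19.2354 − 16.4317) = 0.120 × 2.8037 = 0.3364 W/m².
Total ΔF = 4.0146 + 0.3364 = 4.3510 W/m².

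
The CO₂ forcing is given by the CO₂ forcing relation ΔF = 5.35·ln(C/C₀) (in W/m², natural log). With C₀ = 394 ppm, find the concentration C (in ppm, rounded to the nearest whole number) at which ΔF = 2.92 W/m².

Set 5.35 ln(C/394) = 2.92, so ln(C/394) = 2.92/5.35 = 0.54579.
Then C/394 = e^0.54579 = 1.72597, giving C = 394 × 1.72597 = 680.03 ppm.

C ≈ 680 ppm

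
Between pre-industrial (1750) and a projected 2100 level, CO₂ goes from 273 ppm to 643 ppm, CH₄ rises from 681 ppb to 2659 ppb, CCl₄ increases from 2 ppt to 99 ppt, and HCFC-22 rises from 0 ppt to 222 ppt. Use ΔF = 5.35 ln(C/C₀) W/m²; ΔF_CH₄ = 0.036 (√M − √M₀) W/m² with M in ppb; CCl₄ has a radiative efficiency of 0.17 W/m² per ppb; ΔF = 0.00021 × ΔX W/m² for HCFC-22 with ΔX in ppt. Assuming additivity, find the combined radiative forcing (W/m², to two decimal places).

ΔF = 5.56 W/m²

CO₂: 5.35 × ln(643/273) = 5.35 × ln(2.35531) = 5.35 × 0.85667 = 4.5832 W/m².
CH₄: 0.036 × (√2659 − √681) = 0.036 × (51.5655 − 26.0960) = 0.036 × 25.4695 = 0.9169 W/m².
CCl₄: Δ = 99 − 2 = 97 ppt = 0.097 ppb; ΔF = 0.17 × 0.097 = 0.0165 W/m².
HCFC-22: ΔF = 0.00021 × (222 − 0) = 0.00021 × 222 = 0.0466 W/m².
Total ΔF = 4.5832 + 0.9169 + 0.0165 + 0.0466 = 5.5632 W/m².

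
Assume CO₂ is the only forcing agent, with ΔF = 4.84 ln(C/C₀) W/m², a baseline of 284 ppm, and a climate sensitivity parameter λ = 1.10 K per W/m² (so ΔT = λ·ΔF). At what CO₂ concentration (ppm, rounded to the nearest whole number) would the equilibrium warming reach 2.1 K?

Required forcing: ΔF = ΔT/λ = 2.1/1.10 = 1.9091 W/m².
Then ln(C/284) = ΔF/4.84 = 1.9091/4.84 = 0.39444.
So C = 284 × e^0.39444 = 284 × 1.48355 = 421.33 ppm.

C ≈ 421 ppm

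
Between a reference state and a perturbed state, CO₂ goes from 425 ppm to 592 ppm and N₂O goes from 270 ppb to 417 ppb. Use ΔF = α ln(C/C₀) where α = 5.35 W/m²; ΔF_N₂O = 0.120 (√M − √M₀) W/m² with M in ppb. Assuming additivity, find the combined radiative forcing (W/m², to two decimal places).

CO₂: 5.35 × ln(592/425) = 5.35 × ln(1.39294) = 5.35 × 0.33142 = 1.7731 W/m².
N₂O: 0.120 × (√417 − √270) = 0.120 × (20.4206 − 16.4317) = 0.120 × 3.9889 = 0.4787 W/m².
Total ΔF = 1.7731 + 0.4787 = 2.2518 W/m².

ΔF = 2.25 W/m²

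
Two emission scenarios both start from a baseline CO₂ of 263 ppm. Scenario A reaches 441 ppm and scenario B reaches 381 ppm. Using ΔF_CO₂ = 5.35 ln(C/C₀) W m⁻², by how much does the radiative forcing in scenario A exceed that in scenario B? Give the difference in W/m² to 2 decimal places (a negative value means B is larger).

ΔF_A = 5.35 ln(441/263) = 5.35 × 0.51689 = 2.7654 W/m².
ΔF_B = 5.35 ln(381/263) = 5.35 × 0.37065 = 1.9830 W/m².
Difference: 2.7654 − 1.9830 = 0.7824 W/m².
(Equivalently, ΔF_A − ΔF_B = 5.35 ln(441/381) = 5.35 × 0.14625 = 0.7824 W/m².)

ΔF_A − ΔF_B = 0.78 W/m²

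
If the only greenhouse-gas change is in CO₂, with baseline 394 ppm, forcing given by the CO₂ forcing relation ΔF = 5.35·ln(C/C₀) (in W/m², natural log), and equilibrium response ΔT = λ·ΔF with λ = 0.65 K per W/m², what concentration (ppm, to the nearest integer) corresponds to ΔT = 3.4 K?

C ≈ 1047 ppm

Required forcing: ΔF = ΔT/λ = 3.4/0.65 = 5.2308 W/m².
Then ln(C/394) = ΔF/5.35 = 5.2308/5.35 = 0.97772.
So C = 394 × e^0.97772 = 394 × 2.65839 = 1047.41 ppm.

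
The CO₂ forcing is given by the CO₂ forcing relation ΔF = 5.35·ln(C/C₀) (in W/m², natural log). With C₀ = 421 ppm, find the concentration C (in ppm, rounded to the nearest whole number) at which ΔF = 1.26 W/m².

C ≈ 533 ppm

Set 5.35 ln(C/421) = 1.26, so ln(C/421) = 1.26/5.35 = 0.23551.
Then C/421 = e^0.23551 = 1.26555, giving C = 421 × 1.26555 = 532.80 ppm.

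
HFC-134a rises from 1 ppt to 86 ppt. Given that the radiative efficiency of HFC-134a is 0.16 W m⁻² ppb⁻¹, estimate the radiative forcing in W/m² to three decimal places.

ΔF = 0.014 W/m²

HFC-134a: Δ = 86 − 1 = 85 ppt = 0.085 ppb; ΔF = 0.16 × 0.085 = 0.0136 W/m².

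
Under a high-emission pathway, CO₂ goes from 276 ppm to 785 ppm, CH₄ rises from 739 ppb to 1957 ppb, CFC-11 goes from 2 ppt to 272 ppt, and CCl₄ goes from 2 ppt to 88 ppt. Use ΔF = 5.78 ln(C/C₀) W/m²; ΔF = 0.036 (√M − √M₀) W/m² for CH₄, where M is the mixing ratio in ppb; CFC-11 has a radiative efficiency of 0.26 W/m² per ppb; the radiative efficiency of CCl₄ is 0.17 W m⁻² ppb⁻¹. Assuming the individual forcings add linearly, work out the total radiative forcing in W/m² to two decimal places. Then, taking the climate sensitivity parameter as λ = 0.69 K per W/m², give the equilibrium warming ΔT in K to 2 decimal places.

CO₂: 5.78 × ln(785/276) = 5.78 × ln(2.84420) = 5.78 × 1.04528 = 6.0417 W/m².
CH₄: 0.036 × (√1957 − √739) = 0.036 × (44.2380 − 27.1846) = 0.036 × 17.0534 = 0.6139 W/m².
CFC-11: Δ = 272 − 2 = 270 ppt = 0.270 ppb; ΔF = 0.26 × 0.270 = 0.0702 W/m².
CCl₄: Δ = 88 − 2 = 86 ppt = 0.086 ppb; ΔF = 0.17 × 0.086 = 0.0146 W/m².
Total ΔF = 6.0417 + 0.6139 + 0.0702 + 0.0146 = 6.7404 W/m².
ΔT = λ ΔF = 0.69 × 6.74 = 4.6506 K.

ΔF = 6.74 W/m²; ΔT = 4.65 K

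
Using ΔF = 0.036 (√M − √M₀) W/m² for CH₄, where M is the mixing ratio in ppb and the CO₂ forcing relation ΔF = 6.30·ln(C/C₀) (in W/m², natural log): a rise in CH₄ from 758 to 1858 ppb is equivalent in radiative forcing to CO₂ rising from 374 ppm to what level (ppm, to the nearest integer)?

C ≈ 409 ppm

CH₄ forcing: 0.036 × (√1858 − √758) = 0.036 × (43.1045 − 27.5318) = 0.036 × 15.5727 = 0.56062 W/m².
Set 6.30 ln(C/374) = 0.56062: ln(C/374) = 0.56062/6.30 = 0.08899, so C = 374 × e^0.08899 = 374 × 1.09307 = 408.81 ppm.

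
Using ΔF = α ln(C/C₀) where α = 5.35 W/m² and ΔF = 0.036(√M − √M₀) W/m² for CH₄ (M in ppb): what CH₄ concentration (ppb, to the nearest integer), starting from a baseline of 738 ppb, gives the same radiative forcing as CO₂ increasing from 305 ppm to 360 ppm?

M ≈ 2684 ppb

CO₂ forcing: 5.35 × ln(360/305) = 5.35 × 0.165792 = 0.88699 W/m².
Set 0.036(√M − √738) = 0.88699: √M = 0.88699/0.036 + √738 = 24.6386 + 27.1662 = 51.8048.
M = (51.8048)² = 2683.74 ppb.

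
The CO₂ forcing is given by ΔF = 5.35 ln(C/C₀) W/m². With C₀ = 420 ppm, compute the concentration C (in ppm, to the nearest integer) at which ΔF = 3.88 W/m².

Set 5.35 ln(C/420) = 3.88, so ln(C/420) = 3.88/5.35 = 0.72523.
Then C/420 = e^0.72523 = 2.06521, giving C = 420 × 2.06521 = 867.39 ppm.

C ≈ 867 ppm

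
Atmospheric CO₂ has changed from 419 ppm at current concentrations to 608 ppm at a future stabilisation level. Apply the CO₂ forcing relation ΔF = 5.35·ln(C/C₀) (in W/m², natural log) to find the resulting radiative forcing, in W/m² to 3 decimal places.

ΔF = 1.992 W/m²

CO₂: 5.35 × ln(608/419) = 5.35 × ln(1.45107) = 5.35 × 0.37230 = 1.9918 W/m².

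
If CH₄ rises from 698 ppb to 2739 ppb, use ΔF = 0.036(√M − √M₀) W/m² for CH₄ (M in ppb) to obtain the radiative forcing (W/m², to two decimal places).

ΔF = 0.93 W/m²

CH₄: 0.036 × (√2739 − √698) = 0.036 × (52.3355 − 26.4197) = 0.036 × 25.9158 = 0.9330 W/m².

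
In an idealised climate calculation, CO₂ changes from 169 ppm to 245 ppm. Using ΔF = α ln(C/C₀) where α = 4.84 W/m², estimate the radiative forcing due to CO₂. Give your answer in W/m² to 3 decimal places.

ΔF = 1.797 W/m²

CO₂: 4.84 × ln(245/169) = 4.84 × ln(1.44970) = 4.84 × 0.37136 = 1.7974 W/m².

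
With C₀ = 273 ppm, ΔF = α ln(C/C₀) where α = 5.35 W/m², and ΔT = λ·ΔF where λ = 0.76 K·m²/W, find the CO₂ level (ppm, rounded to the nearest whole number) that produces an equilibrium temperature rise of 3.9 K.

C ≈ 712 ppm

Required forcing: ΔF = ΔT/λ = 3.9/0.76 = 5.1316 W/m².
Then ln(C/273) = ΔF/5.35 = 5.1316/5.35 = 0.95918.
So C = 273 × e^0.95918 = 273 × 2.60956 = 712.41 ppm.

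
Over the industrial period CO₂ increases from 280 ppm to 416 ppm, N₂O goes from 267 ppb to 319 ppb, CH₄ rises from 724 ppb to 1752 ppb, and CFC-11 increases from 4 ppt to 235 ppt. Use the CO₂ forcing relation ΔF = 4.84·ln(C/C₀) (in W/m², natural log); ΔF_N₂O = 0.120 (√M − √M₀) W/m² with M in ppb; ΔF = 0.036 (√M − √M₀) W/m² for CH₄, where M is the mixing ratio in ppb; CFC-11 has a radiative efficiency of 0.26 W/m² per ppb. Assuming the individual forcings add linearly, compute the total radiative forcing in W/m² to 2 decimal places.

CO₂: 4.84 × ln(416/280) = 4.84 × ln(1.48571) = 4.84 × 0.39589 = 1.9161 W/m².
N₂O: 0.120 × (√319 − √267) = 0.120 × (17.8606 − 16.3401) = 0.120 × 1.5205 = 0.1825 W/m².
CH₄: 0.036 × (√1752 − √724) = 0.036 × (41.8569 − 26.9072) = 0.036 × 14.9497 = 0.5382 W/m².
CFC-11: Δ = 235 − 4 = 231 ppt = 0.231 ppb; ΔF = 0.26 × 0.231 = 0.0601 W/m².
Total ΔF = 1.9161 + 0.1825 + 0.5382 + 0.0601 = 2.6969 W/m².

ΔF = 2.70 W/m²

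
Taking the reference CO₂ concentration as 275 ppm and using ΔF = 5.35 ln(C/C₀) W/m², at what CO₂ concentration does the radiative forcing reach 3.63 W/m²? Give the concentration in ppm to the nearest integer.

C ≈ 542 ppm

Set 5.35 ln(C/275) = 3.63, so ln(C/275) = 3.63/5.35 = 0.67850.
Then C/275 = e^0.67850 = 1.97092, giving C = 275 × 1.97092 = 542.00 ppm.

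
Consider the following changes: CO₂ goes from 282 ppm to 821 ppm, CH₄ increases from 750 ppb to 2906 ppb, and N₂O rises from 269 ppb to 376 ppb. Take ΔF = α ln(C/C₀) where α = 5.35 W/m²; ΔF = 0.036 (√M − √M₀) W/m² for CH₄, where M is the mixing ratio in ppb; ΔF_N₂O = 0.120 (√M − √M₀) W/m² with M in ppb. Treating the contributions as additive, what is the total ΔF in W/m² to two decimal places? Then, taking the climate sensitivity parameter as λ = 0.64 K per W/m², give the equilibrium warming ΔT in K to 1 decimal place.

CO₂: 5.35 × ln(821/282) = 5.35 × ln(2.91135) = 5.35 × 1.06862 = 5.7171 W/m².
CH₄: 0.036 × (√2906 − √750) = 0.036 × (53.9073 − 27.3861) = 0.036 × 26.5212 = 0.9548 W/m².
N₂O: 0.120 × (√376 − √269) = 0.120 × (19.3907 − 16.4012) = 0.120 × 2.9895 = 0.3587 W/m².
Total ΔF = 5.7171 + 0.9548 + 0.3587 = 7.0306 W/m².
ΔT = λ ΔF = 0.64 × 7.03 = 4.4992 K.

ΔF = 7.03 W/m²; ΔT = 4.5 K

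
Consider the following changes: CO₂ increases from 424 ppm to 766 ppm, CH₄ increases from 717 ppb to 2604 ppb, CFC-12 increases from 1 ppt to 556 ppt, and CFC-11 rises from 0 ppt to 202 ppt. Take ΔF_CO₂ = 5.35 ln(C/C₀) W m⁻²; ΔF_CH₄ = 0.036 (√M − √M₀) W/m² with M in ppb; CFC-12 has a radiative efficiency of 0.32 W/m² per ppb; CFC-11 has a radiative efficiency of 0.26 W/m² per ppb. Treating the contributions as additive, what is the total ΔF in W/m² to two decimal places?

CO₂: 5.35 × ln(766/424) = 5.35 × ln(1.80660) = 5.35 × 0.59145 = 3.1643 W/m².
CH₄: 0.036 × (√2604 − √717) = 0.036 × (51.0294 − 26.7769) = 0.036 × 24.2525 = 0.8731 W/m².
CFC-12: Δ = 556 − 1 = 555 ppt = 0.555 ppb; ΔF = 0.32 × 0.555 = 0.1776 W/m².
CFC-11: Δ = 202 − 0 = 202 ppt = 0.202 ppb; ΔF = 0.26 × 0.202 = 0.0525 W/m².
Total ΔF = 3.1643 + 0.8731 + 0.1776 + 0.0525 = 4.2675 W/m².

ΔF = 4.27 W/m²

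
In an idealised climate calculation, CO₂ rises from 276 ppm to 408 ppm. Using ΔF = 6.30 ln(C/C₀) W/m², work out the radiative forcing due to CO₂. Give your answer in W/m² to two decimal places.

CO₂: 6.30 × ln(408/276) = 6.30 × ln(1.47826) = 6.30 × 0.39087 = 2.4625 W/m².

ΔF = 2.46 W/m²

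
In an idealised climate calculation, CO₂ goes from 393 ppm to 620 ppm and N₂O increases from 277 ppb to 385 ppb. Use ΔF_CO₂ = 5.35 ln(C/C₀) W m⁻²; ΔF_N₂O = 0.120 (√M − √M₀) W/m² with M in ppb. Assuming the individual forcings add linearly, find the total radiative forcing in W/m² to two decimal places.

CO₂: 5.35 × ln(620/393) = 5.35 × ln(1.57761) = 5.35 × 0.45591 = 2.4391 W/m².
N₂O: 0.120 × (√385 − √277) = 0.120 × (19.6214 − 16.6433) = 0.120 × 2.9781 = 0.3574 W/m².
Total ΔF = 2.4391 + 0.3574 = 2.7965 W/m².

ΔF = 2.80 W/m²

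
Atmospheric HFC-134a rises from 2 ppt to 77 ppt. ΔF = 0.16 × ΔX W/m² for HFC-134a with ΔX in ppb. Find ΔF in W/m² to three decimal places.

HFC-134a: Δ = 77 − 2 = 75 ppt = 0.075 ppb; ΔF = 0.16 × 0.075 = 0.0120 W/m².

ΔF = 0.012 W/m²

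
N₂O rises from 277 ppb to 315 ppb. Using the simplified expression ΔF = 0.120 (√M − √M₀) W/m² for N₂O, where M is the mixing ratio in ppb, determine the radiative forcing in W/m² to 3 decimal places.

N₂O: 0.120 × (√315 − √277) = 0.120 × (17.7482 − 16.6433) = 0.120 × 1.1049 = 0.1326 W/m².

ΔF = 0.133 W/m²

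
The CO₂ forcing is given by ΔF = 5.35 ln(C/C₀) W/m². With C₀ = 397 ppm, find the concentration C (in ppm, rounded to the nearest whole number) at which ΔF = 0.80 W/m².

C ≈ 461 ppm

Set 5.35 ln(C/397) = 0.80, so ln(C/397) = 0.80/5.35 = 0.14953.
Then C/397 = e^0.14953 = 1.16129, giving C = 397 × 1.16129 = 461.03 ppm.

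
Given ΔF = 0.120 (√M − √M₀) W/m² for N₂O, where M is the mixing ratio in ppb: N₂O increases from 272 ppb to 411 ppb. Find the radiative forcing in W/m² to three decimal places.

ΔF = 0.454 W/m²

N₂O: 0.120 × (√411 − √272) = 0.120 × (20.2731 − 16.4924) = 0.120 × 3.7807 = 0.4537 W/m².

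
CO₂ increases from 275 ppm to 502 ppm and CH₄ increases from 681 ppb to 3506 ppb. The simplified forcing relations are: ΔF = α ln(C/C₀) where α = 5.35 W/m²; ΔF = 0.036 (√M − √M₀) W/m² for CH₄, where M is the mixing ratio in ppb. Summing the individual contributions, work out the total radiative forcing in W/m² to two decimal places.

CO₂: 5.35 × ln(502/275) = 5.35 × ln(1.82545) = 5.35 × 0.60183 = 3.2198 W/m².
CH₄: 0.036 × (√3506 − √681) = 0.036 × (59.2115 − 26.0960) = 0.036 × 33.1155 = 1.1922 W/m².
Total ΔF = 3.2198 + 1.1922 = 4.4120 W/m².

ΔF = 4.41 W/m²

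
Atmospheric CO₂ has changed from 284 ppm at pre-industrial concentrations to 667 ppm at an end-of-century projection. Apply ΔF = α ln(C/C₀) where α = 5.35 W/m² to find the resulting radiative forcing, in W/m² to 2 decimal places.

CO₂: 5.35 × ln(667/284) = 5.35 × ln(2.34859) = 5.35 × 0.85382 = 4.5679 W/m².

ΔF = 4.57 W/m²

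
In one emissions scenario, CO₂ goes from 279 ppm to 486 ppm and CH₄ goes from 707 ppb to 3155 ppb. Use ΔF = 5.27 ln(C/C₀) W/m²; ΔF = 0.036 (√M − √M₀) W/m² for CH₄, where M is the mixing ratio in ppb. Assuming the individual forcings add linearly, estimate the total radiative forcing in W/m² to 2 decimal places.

ΔF = 3.99 W/m²

CO₂: 5.27 × ln(486/279) = 5.27 × ln(1.74194) = 5.27 × 0.55500 = 2.9249 W/m².
CH₄: 0.036 × (√3155 − √707) = 0.036 × (56.1694 − 26.5895) = 0.036 × 29.5799 = 1.0649 W/m².
Total ΔF = 2.9249 + 1.0649 = 3.9898 W/m².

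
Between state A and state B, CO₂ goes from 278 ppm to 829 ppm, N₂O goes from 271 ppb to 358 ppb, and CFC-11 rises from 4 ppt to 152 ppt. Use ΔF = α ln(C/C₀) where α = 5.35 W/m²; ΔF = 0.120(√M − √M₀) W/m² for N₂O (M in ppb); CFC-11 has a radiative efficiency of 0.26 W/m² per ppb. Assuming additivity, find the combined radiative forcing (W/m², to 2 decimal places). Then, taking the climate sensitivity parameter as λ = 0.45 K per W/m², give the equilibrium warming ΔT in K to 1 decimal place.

CO₂: 5.35 × ln(829/278) = 5.35 × ln(2.98201) = 5.35 × 1.09260 = 5.8454 W/m².
N₂O: 0.120 × (√358 − √271) = 0.120 × (18.9209 − 16.4621) = 0.120 × 2.4588 = 0.2951 W/m².
CFC-11: Δ = 152 − 4 = 148 ppt = 0.148 ppb; ΔF = 0.26 × 0.148 = 0.0385 W/m².
Total ΔF = 5.8454 + 0.2951 + 0.0385 = 6.1790 W/m².
ΔT = λ ΔF = 0.45 × 6.18 = 2.7810 K.

ΔF = 6.18 W/m²; ΔT = 2.8 K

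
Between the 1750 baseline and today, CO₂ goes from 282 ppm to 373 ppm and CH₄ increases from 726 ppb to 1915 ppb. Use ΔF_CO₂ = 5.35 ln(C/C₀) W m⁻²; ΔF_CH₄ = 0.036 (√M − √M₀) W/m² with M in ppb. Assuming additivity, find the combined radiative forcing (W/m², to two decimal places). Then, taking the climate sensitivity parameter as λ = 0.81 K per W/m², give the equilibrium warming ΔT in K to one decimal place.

ΔF = 2.10 W/m²; ΔT = 1.7 K

CO₂: 5.35 × ln(373/282) = 5.35 × ln(1.32270) = 5.35 × 0.27968 = 1.4963 W/m².
CH₄: 0.036 × (√1915 − √726) = 0.036 × (43.7607 − 26.9444) = 0.036 × 16.8163 = 0.6054 W/m².
Total ΔF = 1.4963 + 0.6054 = 2.1017 W/m².
ΔT = λ ΔF = 0.81 × 2.10 = 1.7010 K.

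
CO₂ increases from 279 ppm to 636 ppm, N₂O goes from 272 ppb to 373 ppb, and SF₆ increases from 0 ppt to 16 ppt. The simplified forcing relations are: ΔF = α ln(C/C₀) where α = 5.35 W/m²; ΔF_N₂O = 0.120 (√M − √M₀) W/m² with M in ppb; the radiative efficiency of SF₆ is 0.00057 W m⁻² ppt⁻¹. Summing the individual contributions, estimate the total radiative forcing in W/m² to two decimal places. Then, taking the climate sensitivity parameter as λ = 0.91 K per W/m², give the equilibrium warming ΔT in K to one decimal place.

CO₂: 5.35 × ln(636/279) = 5.35 × ln(2.27957) = 5.35 × 0.82399 = 4.4083 W/m².
N₂O: 0.120 × (√373 − √272) = 0.120 × (19.3132 − 16.4924) = 0.120 × 2.8208 = 0.3385 W/m².
SF₆: ΔF = 0.00057 × (16 − 0) = 0.00057 × 16 = 0.0091 W/m².
Total ΔF = 4.4083 + 0.3385 + 0.0091 = 4.7559 W/m².
ΔT = λ ΔF = 0.91 × 4.76 = 4.3316 K.

ΔF = 4.76 W/m²; ΔT = 4.3 K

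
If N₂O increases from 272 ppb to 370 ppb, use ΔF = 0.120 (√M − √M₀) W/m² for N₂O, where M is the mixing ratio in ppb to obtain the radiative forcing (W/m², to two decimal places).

N₂O: 0.120 × (√370 − √272) = 0.120 × (19.2354 − 16.4924) = 0.120 × 2.7430 = 0.3292 W/m².

ΔF = 0.33 W/m²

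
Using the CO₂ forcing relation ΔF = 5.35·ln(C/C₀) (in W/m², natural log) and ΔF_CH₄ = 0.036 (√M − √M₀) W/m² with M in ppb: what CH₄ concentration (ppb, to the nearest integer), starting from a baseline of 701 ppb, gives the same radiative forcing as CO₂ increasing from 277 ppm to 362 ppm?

M ≈ 4389 ppb

CO₂ forcing: 5.35 × ln(362/277) = 5.35 × 0.267627 = 1.43180 W/m².
Set 0.036(√M − √701) = 1.43180: √M = 1.43180/0.036 + √701 = 39.7722 + 26.4764 = 66.2486.
M = (66.2486)² = 4388.88 ppb.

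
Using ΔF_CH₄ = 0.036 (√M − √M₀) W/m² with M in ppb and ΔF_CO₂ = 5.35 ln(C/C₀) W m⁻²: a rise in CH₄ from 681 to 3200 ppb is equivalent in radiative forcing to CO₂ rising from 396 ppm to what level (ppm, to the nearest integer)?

C ≈ 486 ppm

CH₄ forcing: 0.036 × (√3200 − √681) = 0.036 × (56.5685 − 26.0960) = 0.036 × 30.4725 = 1.09701 W/m².
Set 5.35 ln(C/396) = 1.09701: ln(C/396) = 1.09701/5.35 = 0.20505, so C = 396 × e^0.20505 = 396 × 1.22759 = 486.13 ppm.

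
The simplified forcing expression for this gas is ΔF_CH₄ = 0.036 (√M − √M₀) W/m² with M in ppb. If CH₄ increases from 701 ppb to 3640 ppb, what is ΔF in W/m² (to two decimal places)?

CH₄: 0.036 × (√3640 − √701) = 0.036 × (60.3324 − 26.4764) = 0.036 × 33.8560 = 1.2188 W/m².

ΔF = 1.22 W/m²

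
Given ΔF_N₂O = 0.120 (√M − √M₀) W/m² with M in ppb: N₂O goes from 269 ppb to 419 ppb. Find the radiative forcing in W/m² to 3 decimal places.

ΔF = 0.488 W/m²

N₂O: 0.120 × (√419 − √269) = 0.120 × (20.4695 − 16.4012) = 0.120 × 4.0683 = 0.4882 W/m².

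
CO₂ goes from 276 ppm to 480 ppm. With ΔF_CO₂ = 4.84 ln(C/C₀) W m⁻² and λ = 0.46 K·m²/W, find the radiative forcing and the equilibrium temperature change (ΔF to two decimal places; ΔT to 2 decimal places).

CO₂: 4.84 × ln(480/276) = 4.84 × ln(1.73913) = 4.84 × 0.55338 = 2.6784 W/m².
ΔT = λ ΔF = 0.46 × 2.68 = 1.2328 K.

ΔF = 2.68 W/m²; ΔT = 1.23 K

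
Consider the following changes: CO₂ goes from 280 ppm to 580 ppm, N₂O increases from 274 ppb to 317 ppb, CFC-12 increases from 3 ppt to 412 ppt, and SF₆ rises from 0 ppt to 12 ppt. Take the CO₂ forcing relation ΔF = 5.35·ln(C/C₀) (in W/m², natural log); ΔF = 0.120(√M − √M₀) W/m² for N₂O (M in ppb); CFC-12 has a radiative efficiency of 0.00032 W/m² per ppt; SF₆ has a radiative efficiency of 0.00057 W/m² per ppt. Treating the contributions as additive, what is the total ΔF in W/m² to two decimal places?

CO₂: 5.35 × ln(580/280) = 5.35 × ln(2.07143) = 5.35 × 0.72824 = 3.8961 W/m².
N₂O: 0.120 × (√317 − √274) = 0.120 × (17.8045 − 16.5529) = 0.120 × 1.2516 = 0.1502 W/m².
CFC-12: ΔF = 0.00032 × (412 − 3) = 0.00032 × 409 = 0.1309 W/m².
SF₆: ΔF = 0.00057 × (12 − 0) = 0.00057 × 12 = 0.0068 W/m².
Total ΔF = 3.8961 + 0.1502 + 0.1309 + 0.0068 = 4.1840 W/m².

ΔF = 4.18 W/m²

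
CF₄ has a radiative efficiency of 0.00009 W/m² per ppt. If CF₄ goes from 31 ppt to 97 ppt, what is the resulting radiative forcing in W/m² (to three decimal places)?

ΔF = 0.006 W/m²

CF₄: ΔF = 0.00009 × (97 − 31) = 0.00009 × 66 = 0.0059 W/m².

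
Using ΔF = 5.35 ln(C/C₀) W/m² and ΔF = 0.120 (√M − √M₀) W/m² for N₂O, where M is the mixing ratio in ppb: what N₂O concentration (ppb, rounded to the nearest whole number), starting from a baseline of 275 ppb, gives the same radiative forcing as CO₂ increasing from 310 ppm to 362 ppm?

M ≈ 552 ppb

CO₂ forcing: 5.35 × ln(362/310) = 5.35 × 0.155072 = 0.82964 W/m².
Set 0.120(√M − √275) = 0.82964: √M = 0.82964/0.120 + √275 = 6.9137 + 16.5831 = 23.4968.
M = (23.4968)² = 552.10 ppb.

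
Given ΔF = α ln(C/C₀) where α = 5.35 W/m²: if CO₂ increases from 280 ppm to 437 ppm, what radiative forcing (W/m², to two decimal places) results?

ΔF = 2.38 W/m²

CO₂: 5.35 × ln(437/280) = 5.35 × ln(1.56071) = 5.35 × 0.44514 = 2.3815 W/m².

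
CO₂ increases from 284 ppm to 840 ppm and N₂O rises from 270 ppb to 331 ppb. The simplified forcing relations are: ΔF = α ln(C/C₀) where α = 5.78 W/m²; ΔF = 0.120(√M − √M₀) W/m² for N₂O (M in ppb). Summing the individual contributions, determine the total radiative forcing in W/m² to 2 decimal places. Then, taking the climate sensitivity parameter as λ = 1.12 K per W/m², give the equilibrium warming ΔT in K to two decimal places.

CO₂: 5.78 × ln(840/284) = 5.78 × ln(2.95775) = 5.78 × 1.08443 = 6.2680 W/m².
N₂O: 0.120 × (√331 − √270) = 0.120 × (18.1934 − 16.4317) = 0.120 × 1.7617 = 0.2114 W/m².
Total ΔF = 6.2680 + 0.2114 = 6.4794 W/m².
ΔT = λ ΔF = 1.12 × 6.48 = 7.2576 K.

ΔF = 6.48 W/m²; ΔT = 7.26 K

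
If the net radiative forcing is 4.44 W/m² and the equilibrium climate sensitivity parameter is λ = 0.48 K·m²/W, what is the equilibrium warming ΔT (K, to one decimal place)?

ΔT = 2.1 K

ΔT = λ ΔF = 0.48 × 4.44 = 2.1312 K.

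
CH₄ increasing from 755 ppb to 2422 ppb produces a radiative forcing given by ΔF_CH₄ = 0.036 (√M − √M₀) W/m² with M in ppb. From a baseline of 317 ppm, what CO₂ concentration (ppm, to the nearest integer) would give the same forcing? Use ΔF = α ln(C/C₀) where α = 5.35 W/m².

CH₄ forcing: 0.036 × (√2422 − √755) = 0.036 × (49.2138 − 27.4773) = 0.036 × 21.7365 = 0.78251 W/m².
Set 5.35 ln(C/317) = 0.78251: ln(C/317) = 0.78251/5.35 = 0.14626, so C = 317 × e^0.14626 = 317 × 1.15750 = 366.93 ppm.

C ≈ 367 ppm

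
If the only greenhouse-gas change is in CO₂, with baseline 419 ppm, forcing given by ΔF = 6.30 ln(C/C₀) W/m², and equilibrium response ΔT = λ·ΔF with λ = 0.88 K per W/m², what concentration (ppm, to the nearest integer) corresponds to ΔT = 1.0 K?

Required forcing: ΔF = ΔT/λ = 1.0/0.88 = 1.1364 W/m².
Then ln(C/419) = ΔF/6.30 = 1.1364/6.30 = 0.18038.
So C = 419 × e^0.18038 = 419 × 1.19767 = 501.82 ppm.

C ≈ 502 ppm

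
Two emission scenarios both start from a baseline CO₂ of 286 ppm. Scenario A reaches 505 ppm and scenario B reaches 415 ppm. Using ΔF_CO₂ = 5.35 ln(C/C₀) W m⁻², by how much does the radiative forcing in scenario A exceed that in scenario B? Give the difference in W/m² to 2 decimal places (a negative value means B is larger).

ΔF_A − ΔF_B = 1.05 W/m²

ΔF_A = 5.35 ln(505/286) = 5.35 × 0.56857 = 3.0418 W/m².
ΔF_B = 5.35 ln(415/286) = 5.35 × 0.37229 = 1.9918 W/m².
Difference: 3.0418 − 1.9918 = 1.0500 W/m².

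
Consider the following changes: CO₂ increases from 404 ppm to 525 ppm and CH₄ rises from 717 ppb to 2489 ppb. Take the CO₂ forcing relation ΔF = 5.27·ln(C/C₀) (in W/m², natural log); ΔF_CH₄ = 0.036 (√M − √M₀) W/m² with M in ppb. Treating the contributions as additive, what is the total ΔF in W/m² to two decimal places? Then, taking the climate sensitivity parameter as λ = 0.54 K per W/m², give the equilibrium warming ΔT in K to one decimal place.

CO₂: 5.27 × ln(525/404) = 5.27 × ln(1.29950) = 5.27 × 0.26198 = 1.3806 W/m².
CH₄: 0.036 × (√2489 − √717) = 0.036 × (49.8899 − 26.7769) = 0.036 × 23.1130 = 0.8321 W/m².
Total ΔF = 1.3806 + 0.8321 = 2.2127 W/m².
ΔT = λ ΔF = 0.54 × 2.21 = 1.1934 K.

ΔF = 2.21 W/m²; ΔT = 1.2 K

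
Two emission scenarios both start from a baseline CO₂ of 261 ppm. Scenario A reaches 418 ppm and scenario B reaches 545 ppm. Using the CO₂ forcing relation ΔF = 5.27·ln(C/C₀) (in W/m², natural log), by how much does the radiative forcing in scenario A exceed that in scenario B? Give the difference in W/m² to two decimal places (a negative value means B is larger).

ΔF_A = 5.27 ln(418/261) = 5.27 × 0.47096 = 2.4820 W/m².
ΔF_B = 5.27 ln(545/261) = 5.27 × 0.73627 = 3.8801 W/m².
Difference: 2.4820 − 3.8801 = -1.3981 W/m².

ΔF_A − ΔF_B = -1.40 W/m²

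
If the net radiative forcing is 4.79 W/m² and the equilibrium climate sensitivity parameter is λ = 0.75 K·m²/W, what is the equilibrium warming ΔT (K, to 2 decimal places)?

ΔT = λ ΔF = 0.75 × 4.79 = 3.5925 K.

ΔT = 3.59 K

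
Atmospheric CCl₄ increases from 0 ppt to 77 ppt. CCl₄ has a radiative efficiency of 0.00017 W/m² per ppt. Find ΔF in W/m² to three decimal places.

CCl₄: ΔF = 0.00017 × (77 − 0) = 0.00017 × 77 = 0.0131 W/m².

ΔF = 0.013 W/m²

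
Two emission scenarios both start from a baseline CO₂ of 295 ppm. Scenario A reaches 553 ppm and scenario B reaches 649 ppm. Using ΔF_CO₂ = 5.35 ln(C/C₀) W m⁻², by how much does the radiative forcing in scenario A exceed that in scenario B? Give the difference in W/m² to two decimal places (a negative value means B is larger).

ΔF_A = 5.35 ln(553/295) = 5.35 × 0.62838 = 3.3618 W/m².
ΔF_B = 5.35 ln(649/295) = 5.35 × 0.78846 = 4.2183 W/m².
Difference: 3.3618 − 4.2183 = -0.8565 W/m².

ΔF_A − ΔF_B = -0.86 W/m²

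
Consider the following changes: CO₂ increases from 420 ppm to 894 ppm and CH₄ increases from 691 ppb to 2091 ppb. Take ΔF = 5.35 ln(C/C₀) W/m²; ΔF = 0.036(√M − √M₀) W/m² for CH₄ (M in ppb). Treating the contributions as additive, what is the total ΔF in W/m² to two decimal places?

CO₂: 5.35 × ln(894/420) = 5.35 × ln(2.12857) = 5.35 × 0.75545 = 4.0417 W/m².
CH₄: 0.036 × (√2091 − √691) = 0.036 × (45.7275 − 26.2869) = 0.036 × 19.4406 = 0.6999 W/m².
Total ΔF = 4.0417 + 0.6999 = 4.7416 W/m².

ΔF = 4.74 W/m²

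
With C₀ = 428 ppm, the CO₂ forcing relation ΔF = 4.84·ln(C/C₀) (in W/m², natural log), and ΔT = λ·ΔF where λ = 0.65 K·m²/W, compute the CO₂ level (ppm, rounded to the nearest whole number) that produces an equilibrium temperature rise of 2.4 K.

C ≈ 918 ppm

Required forcing: ΔF = ΔT/λ = 2.4/0.65 = 3.6923 W/m².
Then ln(C/428) = ΔF/4.84 = 3.6923/4.84 = 0.76287.
So C = 428 × e^0.76287 = 428 × 2.14442 = 917.81 ppm.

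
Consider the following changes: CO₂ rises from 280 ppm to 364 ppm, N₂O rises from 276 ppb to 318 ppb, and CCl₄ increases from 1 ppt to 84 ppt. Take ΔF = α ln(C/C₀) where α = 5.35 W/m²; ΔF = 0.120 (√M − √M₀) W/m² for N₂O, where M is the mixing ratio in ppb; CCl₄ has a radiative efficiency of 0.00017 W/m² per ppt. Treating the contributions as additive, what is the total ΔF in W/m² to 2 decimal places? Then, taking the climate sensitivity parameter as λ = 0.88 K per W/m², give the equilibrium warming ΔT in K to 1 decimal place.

CO₂: 5.35 × ln(364/280) = 5.35 × ln(1.30000) = 5.35 × 0.26236 = 1.4036 W/m².
N₂O: 0.120 × (√318 − √276) = 0.120 × (17.8326 − 16.6132) = 0.120 × 1.2194 = 0.1463 W/m².
CCl₄: ΔF = 0.00017 × (84 − 1) = 0.00017 × 83 = 0.0141 W/m².
Total ΔF = 1.4036 + 0.1463 + 0.0141 = 1.5640 W/m².
ΔT = λ ΔF = 0.88 × 1.56 = 1.3728 K.

ΔF = 1.56 W/m²; ΔT = 1.4 K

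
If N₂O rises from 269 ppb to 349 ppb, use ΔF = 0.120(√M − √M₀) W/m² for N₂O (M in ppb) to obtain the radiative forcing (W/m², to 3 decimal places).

N₂O: 0.120 × (√349 − √269) = 0.120 × (18.6815 − 16.4012) = 0.120 × 2.2803 = 0.2736 W/m².

ΔF = 0.274 W/m²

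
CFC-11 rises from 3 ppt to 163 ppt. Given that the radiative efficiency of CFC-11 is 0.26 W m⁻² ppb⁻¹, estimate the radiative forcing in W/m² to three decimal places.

ΔF = 0.042 W/m²

CFC-11: Δ = 163 − 3 = 160 ppt = 0.160 ppb; ΔF = 0.26 × 0.160 = 0.0416 W/m².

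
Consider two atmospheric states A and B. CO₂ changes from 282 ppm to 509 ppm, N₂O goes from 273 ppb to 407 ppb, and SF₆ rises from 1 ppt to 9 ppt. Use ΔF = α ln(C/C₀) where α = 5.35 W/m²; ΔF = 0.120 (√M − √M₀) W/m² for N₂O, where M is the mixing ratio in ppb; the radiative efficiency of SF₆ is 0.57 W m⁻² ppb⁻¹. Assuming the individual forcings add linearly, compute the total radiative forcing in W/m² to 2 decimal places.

CO₂: 5.35 × ln(509/282) = 5.35 × ln(1.80496) = 5.35 × 0.59054 = 3.1594 W/m².
N₂O: 0.120 × (√407 − √273) = 0.120 × (20.1742 − 16.5227) = 0.120 × 3.6515 = 0.4382 W/m².
SF₆: Δ = 9 − 1 = 8 ppt = 0.008 ppb; ΔF = 0.57 × 0.008 = 0.0046 W/m².
Total ΔF = 3.1594 + 0.4382 + 0.0046 = 3.6022 W/m².

ΔF = 3.60 W/m²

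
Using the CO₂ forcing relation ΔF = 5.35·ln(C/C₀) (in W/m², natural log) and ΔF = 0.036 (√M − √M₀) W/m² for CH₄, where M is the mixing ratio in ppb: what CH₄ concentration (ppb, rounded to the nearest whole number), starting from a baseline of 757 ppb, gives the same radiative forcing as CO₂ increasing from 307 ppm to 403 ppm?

M ≈ 4617 ppb

CO₂ forcing: 5.35 × ln(403/307) = 5.35 × 0.272089 = 1.45568 W/m².
Set 0.036(√M − √757) = 1.45568: √M = 1.45568/0.036 + √757 = 40.4356 + 27.5136 = 67.9492.
M = (67.9492)² = 4617.09 ppb.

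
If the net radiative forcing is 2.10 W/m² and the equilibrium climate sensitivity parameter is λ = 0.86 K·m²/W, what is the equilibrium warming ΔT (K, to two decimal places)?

ΔT = λ ΔF = 0.86 × 2.10 = 1.8060 K.

ΔT = 1.81 K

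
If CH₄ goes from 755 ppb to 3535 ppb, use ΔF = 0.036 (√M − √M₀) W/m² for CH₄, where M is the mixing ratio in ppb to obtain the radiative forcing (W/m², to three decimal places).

ΔF = 1.151 W/m²

CH₄: 0.036 × (√3535 − √755) = 0.036 × (59.4559 − 27.4773) = 0.036 × 31.9786 = 1.1512 W/m².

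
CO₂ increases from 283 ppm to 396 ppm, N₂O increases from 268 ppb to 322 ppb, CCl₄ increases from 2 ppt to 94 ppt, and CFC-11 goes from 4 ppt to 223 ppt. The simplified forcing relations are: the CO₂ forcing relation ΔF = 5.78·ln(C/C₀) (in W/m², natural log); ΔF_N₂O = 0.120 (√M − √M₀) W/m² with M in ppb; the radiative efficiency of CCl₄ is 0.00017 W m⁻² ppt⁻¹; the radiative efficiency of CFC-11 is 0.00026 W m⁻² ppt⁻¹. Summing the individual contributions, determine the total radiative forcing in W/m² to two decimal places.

ΔF = 2.20 W/m²

CO₂: 5.78 × ln(396/283) = 5.78 × ln(1.39929) = 5.78 × 0.33596 = 1.9418 W/m².
N₂O: 0.120 × (√322 − √268) = 0.120 × (17.9444 − 16.3707) = 0.120 × 1.5737 = 0.1888 W/m².
CCl₄: ΔF = 0.00017 × (94 − 2) = 0.00017 × 92 = 0.0156 W/m².
CFC-11: ΔF = 0.00026 × (223 − 4) = 0.00026 × 219 = 0.0569 W/m².
Total ΔF = 1.9418 + 0.1888 + 0.0156 + 0.0569 = 2.2031 W/m².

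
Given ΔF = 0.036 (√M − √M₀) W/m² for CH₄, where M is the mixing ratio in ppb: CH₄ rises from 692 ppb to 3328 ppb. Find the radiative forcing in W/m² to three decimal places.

CH₄: 0.036 × (√3328 − √692) = 0.036 × (57.6888 − 26.3059) = 0.036 × 31.3829 = 1.1298 W/m².

ΔF = 1.130 W/m²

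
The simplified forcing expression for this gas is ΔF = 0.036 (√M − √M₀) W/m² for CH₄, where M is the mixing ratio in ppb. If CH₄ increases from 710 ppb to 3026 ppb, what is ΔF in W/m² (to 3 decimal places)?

CH₄: 0.036 × (√3026 − √710) = 0.036 × (55.0091 − 26.6458) = 0.036 × 28.3633 = 1.0211 W/m².

ΔF = 1.021 W/m²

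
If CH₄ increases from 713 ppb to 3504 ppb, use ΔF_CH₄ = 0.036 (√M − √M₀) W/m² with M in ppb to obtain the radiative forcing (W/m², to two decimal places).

CH₄: 0.036 × (√3504 − √713) = 0.036 × (59.1946 − 26.7021) = 0.036 × 32.4925 = 1.1697 W/m².

ΔF = 1.17 W/m²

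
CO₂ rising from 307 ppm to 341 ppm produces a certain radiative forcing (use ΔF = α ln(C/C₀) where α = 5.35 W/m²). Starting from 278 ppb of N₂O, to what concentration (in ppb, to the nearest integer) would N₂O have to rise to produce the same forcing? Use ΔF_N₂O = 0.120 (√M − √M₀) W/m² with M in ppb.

M ≈ 456 ppb

CO₂ forcing: 5.35 × ln(341/307) = 5.35 × 0.105035 = 0.56194 W/m².
Set 0.120(√M − √278) = 0.56194: √M = 0.56194/0.120 + √278 = 4.6828 + 16.6733 = 21.3561.
M = (21.3561)² = 456.08 ppb.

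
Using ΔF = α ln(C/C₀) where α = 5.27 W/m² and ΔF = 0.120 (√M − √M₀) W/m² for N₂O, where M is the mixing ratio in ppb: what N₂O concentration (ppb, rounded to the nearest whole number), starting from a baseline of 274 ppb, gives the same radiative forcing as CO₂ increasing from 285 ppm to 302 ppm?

CO₂ forcing: 5.27 × ln(302/285) = 5.27 × 0.057938 = 0.30533 W/m².
Set 0.120(√M − √274) = 0.30533: √M = 0.30533/0.120 + √274 = 2.5444 + 16.5529 = 19.0973.
M = (19.0973)² = 364.71 ppb.

M ≈ 365 ppb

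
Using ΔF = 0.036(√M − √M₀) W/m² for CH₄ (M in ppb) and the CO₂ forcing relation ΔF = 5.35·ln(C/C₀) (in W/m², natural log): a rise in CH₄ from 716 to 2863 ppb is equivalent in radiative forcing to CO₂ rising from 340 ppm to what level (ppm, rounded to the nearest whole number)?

C ≈ 407 ppm

CH₄ forcing: 0.036 × (√2863 − √716) = 0.036 × (53.5070 − 26.7582) = 0.036 × 26.7488 = 0.96296 W/m².
Set 5.35 ln(C/340) = 0.96296: ln(C/340) = 0.96296/5.35 = 0.17999, so C = 340 × e^0.17999 = 340 × 1.19721 = 407.05 ppm.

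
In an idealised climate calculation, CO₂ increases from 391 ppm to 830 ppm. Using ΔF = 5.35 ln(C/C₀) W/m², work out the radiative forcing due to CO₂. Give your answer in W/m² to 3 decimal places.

CO₂: 5.35 × ln(830/391) = 5.35 × ln(2.12276) = 5.35 × 0.75272 = 4.0271 W/m².

ΔF = 4.027 W/m²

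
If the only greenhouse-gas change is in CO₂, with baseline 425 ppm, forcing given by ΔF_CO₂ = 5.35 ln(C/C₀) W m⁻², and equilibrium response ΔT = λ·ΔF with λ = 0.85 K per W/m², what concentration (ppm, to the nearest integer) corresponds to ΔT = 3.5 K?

C ≈ 918 ppm

Required forcing: ΔF = ΔT/λ = 3.5/0.85 = 4.1176 W/m².
Then ln(C/425) = ΔF/5.35 = 4.1176/5.35 = 0.76964.
So C = 425 × e^0.76964 = 425 × 2.15899 = 917.57 ppm.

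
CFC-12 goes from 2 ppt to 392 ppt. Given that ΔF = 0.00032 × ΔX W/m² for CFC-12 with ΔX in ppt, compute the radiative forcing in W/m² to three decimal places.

CFC-12: ΔF = 0.00032 × (392 − 2) = 0.00032 × 390 = 0.1248 W/m².

ΔF = 0.125 W/m²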